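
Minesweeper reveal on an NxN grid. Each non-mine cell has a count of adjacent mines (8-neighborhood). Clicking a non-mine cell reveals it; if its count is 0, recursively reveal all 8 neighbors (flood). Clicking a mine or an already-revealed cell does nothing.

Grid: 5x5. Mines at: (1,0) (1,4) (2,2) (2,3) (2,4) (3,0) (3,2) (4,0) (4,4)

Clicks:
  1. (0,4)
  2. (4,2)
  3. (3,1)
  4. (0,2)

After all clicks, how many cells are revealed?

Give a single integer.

Answer: 9

Derivation:
Click 1 (0,4) count=1: revealed 1 new [(0,4)] -> total=1
Click 2 (4,2) count=1: revealed 1 new [(4,2)] -> total=2
Click 3 (3,1) count=4: revealed 1 new [(3,1)] -> total=3
Click 4 (0,2) count=0: revealed 6 new [(0,1) (0,2) (0,3) (1,1) (1,2) (1,3)] -> total=9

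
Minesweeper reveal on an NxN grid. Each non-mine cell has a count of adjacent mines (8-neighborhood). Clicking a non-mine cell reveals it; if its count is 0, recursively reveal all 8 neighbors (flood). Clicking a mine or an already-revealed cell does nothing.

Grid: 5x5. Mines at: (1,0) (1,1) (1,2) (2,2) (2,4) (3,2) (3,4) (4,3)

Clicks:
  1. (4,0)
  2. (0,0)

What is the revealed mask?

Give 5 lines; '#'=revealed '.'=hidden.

Click 1 (4,0) count=0: revealed 6 new [(2,0) (2,1) (3,0) (3,1) (4,0) (4,1)] -> total=6
Click 2 (0,0) count=2: revealed 1 new [(0,0)] -> total=7

Answer: #....
.....
##...
##...
##...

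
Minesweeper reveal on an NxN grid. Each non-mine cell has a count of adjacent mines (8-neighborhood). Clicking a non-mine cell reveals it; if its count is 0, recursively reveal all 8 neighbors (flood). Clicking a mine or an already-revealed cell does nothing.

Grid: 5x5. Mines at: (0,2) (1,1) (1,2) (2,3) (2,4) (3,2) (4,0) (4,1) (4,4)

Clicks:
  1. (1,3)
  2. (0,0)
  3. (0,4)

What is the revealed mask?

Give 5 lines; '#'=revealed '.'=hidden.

Click 1 (1,3) count=4: revealed 1 new [(1,3)] -> total=1
Click 2 (0,0) count=1: revealed 1 new [(0,0)] -> total=2
Click 3 (0,4) count=0: revealed 3 new [(0,3) (0,4) (1,4)] -> total=5

Answer: #..##
...##
.....
.....
.....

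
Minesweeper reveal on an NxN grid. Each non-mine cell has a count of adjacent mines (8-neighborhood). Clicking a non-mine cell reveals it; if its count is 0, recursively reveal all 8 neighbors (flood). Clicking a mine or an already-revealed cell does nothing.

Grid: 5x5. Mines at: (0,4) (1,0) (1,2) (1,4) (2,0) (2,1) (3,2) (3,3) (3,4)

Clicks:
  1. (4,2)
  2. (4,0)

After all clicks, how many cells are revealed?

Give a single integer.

Click 1 (4,2) count=2: revealed 1 new [(4,2)] -> total=1
Click 2 (4,0) count=0: revealed 4 new [(3,0) (3,1) (4,0) (4,1)] -> total=5

Answer: 5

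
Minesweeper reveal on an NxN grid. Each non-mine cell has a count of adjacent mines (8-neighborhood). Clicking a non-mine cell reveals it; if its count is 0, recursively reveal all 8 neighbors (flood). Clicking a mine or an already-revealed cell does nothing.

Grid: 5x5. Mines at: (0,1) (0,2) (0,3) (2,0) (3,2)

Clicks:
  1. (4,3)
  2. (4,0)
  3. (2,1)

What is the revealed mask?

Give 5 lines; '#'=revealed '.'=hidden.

Click 1 (4,3) count=1: revealed 1 new [(4,3)] -> total=1
Click 2 (4,0) count=0: revealed 4 new [(3,0) (3,1) (4,0) (4,1)] -> total=5
Click 3 (2,1) count=2: revealed 1 new [(2,1)] -> total=6

Answer: .....
.....
.#...
##...
##.#.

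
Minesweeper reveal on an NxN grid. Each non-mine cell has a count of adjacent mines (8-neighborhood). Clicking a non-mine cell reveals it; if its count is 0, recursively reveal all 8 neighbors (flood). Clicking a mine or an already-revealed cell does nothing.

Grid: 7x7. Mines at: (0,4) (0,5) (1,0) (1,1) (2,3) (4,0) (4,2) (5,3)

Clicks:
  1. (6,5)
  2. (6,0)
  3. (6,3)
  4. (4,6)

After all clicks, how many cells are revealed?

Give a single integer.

Answer: 25

Derivation:
Click 1 (6,5) count=0: revealed 18 new [(1,4) (1,5) (1,6) (2,4) (2,5) (2,6) (3,4) (3,5) (3,6) (4,4) (4,5) (4,6) (5,4) (5,5) (5,6) (6,4) (6,5) (6,6)] -> total=18
Click 2 (6,0) count=0: revealed 6 new [(5,0) (5,1) (5,2) (6,0) (6,1) (6,2)] -> total=24
Click 3 (6,3) count=1: revealed 1 new [(6,3)] -> total=25
Click 4 (4,6) count=0: revealed 0 new [(none)] -> total=25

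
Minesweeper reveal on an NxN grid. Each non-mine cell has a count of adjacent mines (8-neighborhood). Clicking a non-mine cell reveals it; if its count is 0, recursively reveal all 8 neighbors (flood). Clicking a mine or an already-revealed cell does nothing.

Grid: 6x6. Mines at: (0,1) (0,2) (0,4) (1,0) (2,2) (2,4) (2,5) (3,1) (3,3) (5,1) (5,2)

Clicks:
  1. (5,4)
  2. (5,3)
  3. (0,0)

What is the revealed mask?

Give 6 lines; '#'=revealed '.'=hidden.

Answer: #.....
......
......
....##
...###
...###

Derivation:
Click 1 (5,4) count=0: revealed 8 new [(3,4) (3,5) (4,3) (4,4) (4,5) (5,3) (5,4) (5,5)] -> total=8
Click 2 (5,3) count=1: revealed 0 new [(none)] -> total=8
Click 3 (0,0) count=2: revealed 1 new [(0,0)] -> total=9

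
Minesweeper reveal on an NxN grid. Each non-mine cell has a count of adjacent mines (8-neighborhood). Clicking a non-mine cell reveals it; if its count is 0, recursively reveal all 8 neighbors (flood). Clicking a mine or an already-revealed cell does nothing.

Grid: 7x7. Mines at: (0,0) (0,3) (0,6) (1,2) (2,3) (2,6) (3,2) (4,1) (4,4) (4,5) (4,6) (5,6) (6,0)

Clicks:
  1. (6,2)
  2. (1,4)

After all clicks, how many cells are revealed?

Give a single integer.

Answer: 11

Derivation:
Click 1 (6,2) count=0: revealed 10 new [(5,1) (5,2) (5,3) (5,4) (5,5) (6,1) (6,2) (6,3) (6,4) (6,5)] -> total=10
Click 2 (1,4) count=2: revealed 1 new [(1,4)] -> total=11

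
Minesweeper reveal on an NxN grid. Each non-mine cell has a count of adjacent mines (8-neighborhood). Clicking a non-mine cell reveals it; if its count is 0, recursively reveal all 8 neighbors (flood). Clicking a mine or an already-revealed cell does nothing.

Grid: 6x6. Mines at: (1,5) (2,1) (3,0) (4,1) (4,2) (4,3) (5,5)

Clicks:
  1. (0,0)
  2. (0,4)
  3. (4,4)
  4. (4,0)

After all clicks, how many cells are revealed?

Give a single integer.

Answer: 18

Derivation:
Click 1 (0,0) count=0: revealed 16 new [(0,0) (0,1) (0,2) (0,3) (0,4) (1,0) (1,1) (1,2) (1,3) (1,4) (2,2) (2,3) (2,4) (3,2) (3,3) (3,4)] -> total=16
Click 2 (0,4) count=1: revealed 0 new [(none)] -> total=16
Click 3 (4,4) count=2: revealed 1 new [(4,4)] -> total=17
Click 4 (4,0) count=2: revealed 1 new [(4,0)] -> total=18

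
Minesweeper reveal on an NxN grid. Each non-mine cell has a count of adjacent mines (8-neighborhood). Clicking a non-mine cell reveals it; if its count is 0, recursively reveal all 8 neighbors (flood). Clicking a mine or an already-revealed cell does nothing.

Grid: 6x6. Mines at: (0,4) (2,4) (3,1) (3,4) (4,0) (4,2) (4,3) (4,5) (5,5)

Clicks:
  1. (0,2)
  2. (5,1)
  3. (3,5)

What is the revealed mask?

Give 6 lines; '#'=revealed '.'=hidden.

Click 1 (0,2) count=0: revealed 12 new [(0,0) (0,1) (0,2) (0,3) (1,0) (1,1) (1,2) (1,3) (2,0) (2,1) (2,2) (2,3)] -> total=12
Click 2 (5,1) count=2: revealed 1 new [(5,1)] -> total=13
Click 3 (3,5) count=3: revealed 1 new [(3,5)] -> total=14

Answer: ####..
####..
####..
.....#
......
.#....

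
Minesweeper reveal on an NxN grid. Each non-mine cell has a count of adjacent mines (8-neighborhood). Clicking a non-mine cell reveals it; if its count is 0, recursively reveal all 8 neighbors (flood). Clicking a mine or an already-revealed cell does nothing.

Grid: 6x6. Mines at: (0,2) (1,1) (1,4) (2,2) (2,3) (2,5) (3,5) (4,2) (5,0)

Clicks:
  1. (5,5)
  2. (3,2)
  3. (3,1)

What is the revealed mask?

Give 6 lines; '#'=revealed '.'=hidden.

Click 1 (5,5) count=0: revealed 6 new [(4,3) (4,4) (4,5) (5,3) (5,4) (5,5)] -> total=6
Click 2 (3,2) count=3: revealed 1 new [(3,2)] -> total=7
Click 3 (3,1) count=2: revealed 1 new [(3,1)] -> total=8

Answer: ......
......
......
.##...
...###
...###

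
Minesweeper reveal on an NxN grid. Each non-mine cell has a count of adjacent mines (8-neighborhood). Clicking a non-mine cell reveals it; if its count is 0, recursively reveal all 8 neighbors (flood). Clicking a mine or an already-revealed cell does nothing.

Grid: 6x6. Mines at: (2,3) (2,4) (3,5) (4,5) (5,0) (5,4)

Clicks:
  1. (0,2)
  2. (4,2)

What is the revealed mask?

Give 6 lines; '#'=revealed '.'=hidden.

Answer: ######
######
###...
####..
####..
.###..

Derivation:
Click 1 (0,2) count=0: revealed 26 new [(0,0) (0,1) (0,2) (0,3) (0,4) (0,5) (1,0) (1,1) (1,2) (1,3) (1,4) (1,5) (2,0) (2,1) (2,2) (3,0) (3,1) (3,2) (3,3) (4,0) (4,1) (4,2) (4,3) (5,1) (5,2) (5,3)] -> total=26
Click 2 (4,2) count=0: revealed 0 new [(none)] -> total=26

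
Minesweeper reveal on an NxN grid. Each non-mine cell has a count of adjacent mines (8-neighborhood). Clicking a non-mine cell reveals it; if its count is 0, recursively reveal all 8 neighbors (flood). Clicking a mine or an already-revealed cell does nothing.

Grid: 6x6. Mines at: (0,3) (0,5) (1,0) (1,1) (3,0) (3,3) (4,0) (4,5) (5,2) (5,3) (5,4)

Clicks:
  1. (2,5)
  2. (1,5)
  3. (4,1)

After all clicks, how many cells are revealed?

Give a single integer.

Click 1 (2,5) count=0: revealed 6 new [(1,4) (1,5) (2,4) (2,5) (3,4) (3,5)] -> total=6
Click 2 (1,5) count=1: revealed 0 new [(none)] -> total=6
Click 3 (4,1) count=3: revealed 1 new [(4,1)] -> total=7

Answer: 7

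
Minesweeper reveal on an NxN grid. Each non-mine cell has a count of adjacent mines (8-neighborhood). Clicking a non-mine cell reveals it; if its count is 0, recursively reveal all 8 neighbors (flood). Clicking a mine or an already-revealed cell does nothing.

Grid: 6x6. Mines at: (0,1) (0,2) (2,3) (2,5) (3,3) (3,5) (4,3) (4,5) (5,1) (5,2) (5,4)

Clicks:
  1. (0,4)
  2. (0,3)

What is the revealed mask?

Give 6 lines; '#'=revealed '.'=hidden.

Click 1 (0,4) count=0: revealed 6 new [(0,3) (0,4) (0,5) (1,3) (1,4) (1,5)] -> total=6
Click 2 (0,3) count=1: revealed 0 new [(none)] -> total=6

Answer: ...###
...###
......
......
......
......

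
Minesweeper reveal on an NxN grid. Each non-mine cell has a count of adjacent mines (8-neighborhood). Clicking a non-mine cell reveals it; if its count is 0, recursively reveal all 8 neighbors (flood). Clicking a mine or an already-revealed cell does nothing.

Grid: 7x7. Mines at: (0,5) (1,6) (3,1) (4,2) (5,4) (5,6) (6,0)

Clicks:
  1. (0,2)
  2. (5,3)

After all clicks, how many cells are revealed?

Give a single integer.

Click 1 (0,2) count=0: revealed 27 new [(0,0) (0,1) (0,2) (0,3) (0,4) (1,0) (1,1) (1,2) (1,3) (1,4) (1,5) (2,0) (2,1) (2,2) (2,3) (2,4) (2,5) (2,6) (3,2) (3,3) (3,4) (3,5) (3,6) (4,3) (4,4) (4,5) (4,6)] -> total=27
Click 2 (5,3) count=2: revealed 1 new [(5,3)] -> total=28

Answer: 28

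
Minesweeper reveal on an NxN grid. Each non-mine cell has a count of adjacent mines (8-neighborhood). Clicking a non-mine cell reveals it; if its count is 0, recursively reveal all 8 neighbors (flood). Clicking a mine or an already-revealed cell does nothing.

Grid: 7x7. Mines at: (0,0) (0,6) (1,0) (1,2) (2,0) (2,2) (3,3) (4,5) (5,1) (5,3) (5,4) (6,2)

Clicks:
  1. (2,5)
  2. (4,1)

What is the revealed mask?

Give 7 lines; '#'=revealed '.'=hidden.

Answer: ...###.
...####
...####
....###
.#.....
.......
.......

Derivation:
Click 1 (2,5) count=0: revealed 14 new [(0,3) (0,4) (0,5) (1,3) (1,4) (1,5) (1,6) (2,3) (2,4) (2,5) (2,6) (3,4) (3,5) (3,6)] -> total=14
Click 2 (4,1) count=1: revealed 1 new [(4,1)] -> total=15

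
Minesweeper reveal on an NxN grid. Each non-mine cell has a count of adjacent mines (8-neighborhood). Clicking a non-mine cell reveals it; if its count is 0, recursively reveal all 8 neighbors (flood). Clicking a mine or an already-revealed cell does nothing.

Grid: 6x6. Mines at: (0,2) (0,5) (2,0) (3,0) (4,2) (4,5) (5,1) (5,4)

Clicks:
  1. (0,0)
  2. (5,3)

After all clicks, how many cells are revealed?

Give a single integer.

Answer: 5

Derivation:
Click 1 (0,0) count=0: revealed 4 new [(0,0) (0,1) (1,0) (1,1)] -> total=4
Click 2 (5,3) count=2: revealed 1 new [(5,3)] -> total=5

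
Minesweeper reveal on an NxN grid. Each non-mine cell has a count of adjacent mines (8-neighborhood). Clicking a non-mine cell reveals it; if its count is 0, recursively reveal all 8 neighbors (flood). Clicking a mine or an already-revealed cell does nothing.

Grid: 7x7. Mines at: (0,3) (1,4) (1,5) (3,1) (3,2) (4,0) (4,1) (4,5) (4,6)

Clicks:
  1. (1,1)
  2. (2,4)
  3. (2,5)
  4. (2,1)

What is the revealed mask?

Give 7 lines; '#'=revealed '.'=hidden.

Answer: ###....
###....
###.##.
.......
.......
.......
.......

Derivation:
Click 1 (1,1) count=0: revealed 9 new [(0,0) (0,1) (0,2) (1,0) (1,1) (1,2) (2,0) (2,1) (2,2)] -> total=9
Click 2 (2,4) count=2: revealed 1 new [(2,4)] -> total=10
Click 3 (2,5) count=2: revealed 1 new [(2,5)] -> total=11
Click 4 (2,1) count=2: revealed 0 new [(none)] -> total=11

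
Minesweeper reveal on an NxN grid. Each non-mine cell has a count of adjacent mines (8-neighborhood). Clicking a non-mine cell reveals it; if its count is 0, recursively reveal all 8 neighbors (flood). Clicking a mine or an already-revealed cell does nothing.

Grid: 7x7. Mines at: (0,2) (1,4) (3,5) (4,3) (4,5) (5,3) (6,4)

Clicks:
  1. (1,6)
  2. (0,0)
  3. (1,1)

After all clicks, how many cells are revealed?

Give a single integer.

Click 1 (1,6) count=0: revealed 6 new [(0,5) (0,6) (1,5) (1,6) (2,5) (2,6)] -> total=6
Click 2 (0,0) count=0: revealed 23 new [(0,0) (0,1) (1,0) (1,1) (1,2) (1,3) (2,0) (2,1) (2,2) (2,3) (3,0) (3,1) (3,2) (3,3) (4,0) (4,1) (4,2) (5,0) (5,1) (5,2) (6,0) (6,1) (6,2)] -> total=29
Click 3 (1,1) count=1: revealed 0 new [(none)] -> total=29

Answer: 29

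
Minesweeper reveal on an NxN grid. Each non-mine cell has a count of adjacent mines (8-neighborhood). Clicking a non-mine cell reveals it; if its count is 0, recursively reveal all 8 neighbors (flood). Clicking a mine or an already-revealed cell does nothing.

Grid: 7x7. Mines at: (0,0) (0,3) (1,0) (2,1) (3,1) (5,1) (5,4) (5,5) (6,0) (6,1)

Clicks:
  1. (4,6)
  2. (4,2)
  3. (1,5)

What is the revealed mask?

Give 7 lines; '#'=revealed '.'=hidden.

Answer: ....###
..#####
..#####
..#####
..#####
.......
.......

Derivation:
Click 1 (4,6) count=1: revealed 1 new [(4,6)] -> total=1
Click 2 (4,2) count=2: revealed 1 new [(4,2)] -> total=2
Click 3 (1,5) count=0: revealed 21 new [(0,4) (0,5) (0,6) (1,2) (1,3) (1,4) (1,5) (1,6) (2,2) (2,3) (2,4) (2,5) (2,6) (3,2) (3,3) (3,4) (3,5) (3,6) (4,3) (4,4) (4,5)] -> total=23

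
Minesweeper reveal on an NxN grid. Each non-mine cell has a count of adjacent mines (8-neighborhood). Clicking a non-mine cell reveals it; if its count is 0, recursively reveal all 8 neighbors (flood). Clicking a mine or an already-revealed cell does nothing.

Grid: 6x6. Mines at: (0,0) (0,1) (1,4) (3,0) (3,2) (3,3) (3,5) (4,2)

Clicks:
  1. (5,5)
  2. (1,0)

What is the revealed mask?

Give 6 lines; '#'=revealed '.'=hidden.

Answer: ......
#.....
......
......
...###
...###

Derivation:
Click 1 (5,5) count=0: revealed 6 new [(4,3) (4,4) (4,5) (5,3) (5,4) (5,5)] -> total=6
Click 2 (1,0) count=2: revealed 1 new [(1,0)] -> total=7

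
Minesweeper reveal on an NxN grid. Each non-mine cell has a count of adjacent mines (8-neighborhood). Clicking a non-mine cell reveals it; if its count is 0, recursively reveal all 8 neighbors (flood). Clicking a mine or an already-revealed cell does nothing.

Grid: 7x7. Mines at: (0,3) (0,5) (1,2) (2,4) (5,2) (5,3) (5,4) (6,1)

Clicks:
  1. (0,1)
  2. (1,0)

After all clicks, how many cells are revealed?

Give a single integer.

Answer: 18

Derivation:
Click 1 (0,1) count=1: revealed 1 new [(0,1)] -> total=1
Click 2 (1,0) count=0: revealed 17 new [(0,0) (1,0) (1,1) (2,0) (2,1) (2,2) (2,3) (3,0) (3,1) (3,2) (3,3) (4,0) (4,1) (4,2) (4,3) (5,0) (5,1)] -> total=18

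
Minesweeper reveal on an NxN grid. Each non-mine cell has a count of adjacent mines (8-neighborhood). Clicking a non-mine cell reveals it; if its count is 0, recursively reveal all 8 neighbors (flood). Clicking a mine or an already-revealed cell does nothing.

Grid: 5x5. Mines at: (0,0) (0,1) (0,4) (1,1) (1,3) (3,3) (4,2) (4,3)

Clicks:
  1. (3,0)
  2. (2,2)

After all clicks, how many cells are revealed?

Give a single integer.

Answer: 7

Derivation:
Click 1 (3,0) count=0: revealed 6 new [(2,0) (2,1) (3,0) (3,1) (4,0) (4,1)] -> total=6
Click 2 (2,2) count=3: revealed 1 new [(2,2)] -> total=7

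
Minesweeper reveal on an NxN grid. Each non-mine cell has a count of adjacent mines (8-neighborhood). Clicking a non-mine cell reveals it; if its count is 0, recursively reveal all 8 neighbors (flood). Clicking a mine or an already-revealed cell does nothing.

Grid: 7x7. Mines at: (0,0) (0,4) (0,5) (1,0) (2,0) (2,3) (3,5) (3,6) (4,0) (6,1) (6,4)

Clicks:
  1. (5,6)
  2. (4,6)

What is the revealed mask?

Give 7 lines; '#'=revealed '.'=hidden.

Answer: .......
.......
.......
.......
.....##
.....##
.....##

Derivation:
Click 1 (5,6) count=0: revealed 6 new [(4,5) (4,6) (5,5) (5,6) (6,5) (6,6)] -> total=6
Click 2 (4,6) count=2: revealed 0 new [(none)] -> total=6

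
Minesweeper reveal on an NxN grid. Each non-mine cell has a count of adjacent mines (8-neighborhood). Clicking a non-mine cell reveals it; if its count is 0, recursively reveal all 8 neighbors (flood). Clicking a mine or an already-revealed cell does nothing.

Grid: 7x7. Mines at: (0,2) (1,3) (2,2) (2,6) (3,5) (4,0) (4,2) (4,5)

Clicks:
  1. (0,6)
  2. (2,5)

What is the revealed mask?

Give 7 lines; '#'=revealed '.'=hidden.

Answer: ....###
....###
.....#.
.......
.......
.......
.......

Derivation:
Click 1 (0,6) count=0: revealed 6 new [(0,4) (0,5) (0,6) (1,4) (1,5) (1,6)] -> total=6
Click 2 (2,5) count=2: revealed 1 new [(2,5)] -> total=7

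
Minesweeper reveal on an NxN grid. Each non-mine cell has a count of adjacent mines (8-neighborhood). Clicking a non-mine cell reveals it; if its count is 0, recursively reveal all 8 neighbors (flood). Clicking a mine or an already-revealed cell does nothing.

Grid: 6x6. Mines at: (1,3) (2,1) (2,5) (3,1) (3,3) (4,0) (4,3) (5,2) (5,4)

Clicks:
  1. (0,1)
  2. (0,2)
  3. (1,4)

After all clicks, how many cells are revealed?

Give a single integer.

Click 1 (0,1) count=0: revealed 6 new [(0,0) (0,1) (0,2) (1,0) (1,1) (1,2)] -> total=6
Click 2 (0,2) count=1: revealed 0 new [(none)] -> total=6
Click 3 (1,4) count=2: revealed 1 new [(1,4)] -> total=7

Answer: 7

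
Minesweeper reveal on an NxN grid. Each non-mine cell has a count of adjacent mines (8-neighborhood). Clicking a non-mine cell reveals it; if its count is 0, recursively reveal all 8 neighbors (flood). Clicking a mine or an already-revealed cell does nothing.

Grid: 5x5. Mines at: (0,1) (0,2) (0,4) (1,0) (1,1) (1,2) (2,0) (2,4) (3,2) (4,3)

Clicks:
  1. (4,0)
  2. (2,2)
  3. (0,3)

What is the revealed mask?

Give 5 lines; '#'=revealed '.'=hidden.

Answer: ...#.
.....
..#..
##...
##...

Derivation:
Click 1 (4,0) count=0: revealed 4 new [(3,0) (3,1) (4,0) (4,1)] -> total=4
Click 2 (2,2) count=3: revealed 1 new [(2,2)] -> total=5
Click 3 (0,3) count=3: revealed 1 new [(0,3)] -> total=6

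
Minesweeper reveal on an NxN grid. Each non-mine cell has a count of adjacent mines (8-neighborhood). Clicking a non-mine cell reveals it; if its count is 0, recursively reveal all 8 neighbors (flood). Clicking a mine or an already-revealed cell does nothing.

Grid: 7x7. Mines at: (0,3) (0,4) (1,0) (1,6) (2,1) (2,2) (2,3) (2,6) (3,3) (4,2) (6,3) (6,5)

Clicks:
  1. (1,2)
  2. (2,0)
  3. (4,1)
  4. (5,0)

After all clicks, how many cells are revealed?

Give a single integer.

Answer: 12

Derivation:
Click 1 (1,2) count=4: revealed 1 new [(1,2)] -> total=1
Click 2 (2,0) count=2: revealed 1 new [(2,0)] -> total=2
Click 3 (4,1) count=1: revealed 1 new [(4,1)] -> total=3
Click 4 (5,0) count=0: revealed 9 new [(3,0) (3,1) (4,0) (5,0) (5,1) (5,2) (6,0) (6,1) (6,2)] -> total=12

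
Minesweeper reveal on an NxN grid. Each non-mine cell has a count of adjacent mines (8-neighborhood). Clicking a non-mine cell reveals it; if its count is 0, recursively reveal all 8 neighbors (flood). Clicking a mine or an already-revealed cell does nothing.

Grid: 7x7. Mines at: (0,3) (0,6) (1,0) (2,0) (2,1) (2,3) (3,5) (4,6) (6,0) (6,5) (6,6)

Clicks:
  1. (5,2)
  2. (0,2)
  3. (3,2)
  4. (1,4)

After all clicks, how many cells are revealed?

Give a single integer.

Click 1 (5,2) count=0: revealed 19 new [(3,0) (3,1) (3,2) (3,3) (3,4) (4,0) (4,1) (4,2) (4,3) (4,4) (5,0) (5,1) (5,2) (5,3) (5,4) (6,1) (6,2) (6,3) (6,4)] -> total=19
Click 2 (0,2) count=1: revealed 1 new [(0,2)] -> total=20
Click 3 (3,2) count=2: revealed 0 new [(none)] -> total=20
Click 4 (1,4) count=2: revealed 1 new [(1,4)] -> total=21

Answer: 21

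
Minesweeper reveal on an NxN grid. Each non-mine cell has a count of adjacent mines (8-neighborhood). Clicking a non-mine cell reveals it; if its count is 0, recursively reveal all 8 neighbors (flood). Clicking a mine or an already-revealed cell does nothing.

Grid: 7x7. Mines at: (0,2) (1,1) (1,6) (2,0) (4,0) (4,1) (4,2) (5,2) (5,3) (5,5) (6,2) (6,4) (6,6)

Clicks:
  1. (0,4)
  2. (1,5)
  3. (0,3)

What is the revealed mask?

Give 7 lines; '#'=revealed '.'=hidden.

Click 1 (0,4) count=0: revealed 21 new [(0,3) (0,4) (0,5) (1,2) (1,3) (1,4) (1,5) (2,2) (2,3) (2,4) (2,5) (2,6) (3,2) (3,3) (3,4) (3,5) (3,6) (4,3) (4,4) (4,5) (4,6)] -> total=21
Click 2 (1,5) count=1: revealed 0 new [(none)] -> total=21
Click 3 (0,3) count=1: revealed 0 new [(none)] -> total=21

Answer: ...###.
..####.
..#####
..#####
...####
.......
.......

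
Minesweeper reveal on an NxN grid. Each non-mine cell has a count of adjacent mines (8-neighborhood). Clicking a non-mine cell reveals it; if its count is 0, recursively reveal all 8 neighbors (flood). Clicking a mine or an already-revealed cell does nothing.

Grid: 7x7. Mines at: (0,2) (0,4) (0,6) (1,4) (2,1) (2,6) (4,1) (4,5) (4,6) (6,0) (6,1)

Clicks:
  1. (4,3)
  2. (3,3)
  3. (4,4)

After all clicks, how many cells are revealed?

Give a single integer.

Click 1 (4,3) count=0: revealed 19 new [(2,2) (2,3) (2,4) (3,2) (3,3) (3,4) (4,2) (4,3) (4,4) (5,2) (5,3) (5,4) (5,5) (5,6) (6,2) (6,3) (6,4) (6,5) (6,6)] -> total=19
Click 2 (3,3) count=0: revealed 0 new [(none)] -> total=19
Click 3 (4,4) count=1: revealed 0 new [(none)] -> total=19

Answer: 19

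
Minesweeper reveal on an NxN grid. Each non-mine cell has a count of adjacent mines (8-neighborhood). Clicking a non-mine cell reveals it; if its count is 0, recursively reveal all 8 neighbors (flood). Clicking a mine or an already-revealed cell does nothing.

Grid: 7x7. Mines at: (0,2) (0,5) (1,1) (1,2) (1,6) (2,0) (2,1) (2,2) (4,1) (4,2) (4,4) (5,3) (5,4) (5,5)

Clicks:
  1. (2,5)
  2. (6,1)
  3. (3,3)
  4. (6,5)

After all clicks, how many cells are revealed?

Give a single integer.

Click 1 (2,5) count=1: revealed 1 new [(2,5)] -> total=1
Click 2 (6,1) count=0: revealed 6 new [(5,0) (5,1) (5,2) (6,0) (6,1) (6,2)] -> total=7
Click 3 (3,3) count=3: revealed 1 new [(3,3)] -> total=8
Click 4 (6,5) count=2: revealed 1 new [(6,5)] -> total=9

Answer: 9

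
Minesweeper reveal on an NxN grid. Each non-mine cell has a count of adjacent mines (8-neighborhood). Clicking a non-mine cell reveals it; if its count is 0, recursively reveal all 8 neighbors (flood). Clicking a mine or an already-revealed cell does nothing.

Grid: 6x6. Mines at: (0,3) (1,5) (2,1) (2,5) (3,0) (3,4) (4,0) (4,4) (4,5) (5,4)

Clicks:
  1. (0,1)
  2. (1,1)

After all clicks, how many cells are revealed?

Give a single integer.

Click 1 (0,1) count=0: revealed 6 new [(0,0) (0,1) (0,2) (1,0) (1,1) (1,2)] -> total=6
Click 2 (1,1) count=1: revealed 0 new [(none)] -> total=6

Answer: 6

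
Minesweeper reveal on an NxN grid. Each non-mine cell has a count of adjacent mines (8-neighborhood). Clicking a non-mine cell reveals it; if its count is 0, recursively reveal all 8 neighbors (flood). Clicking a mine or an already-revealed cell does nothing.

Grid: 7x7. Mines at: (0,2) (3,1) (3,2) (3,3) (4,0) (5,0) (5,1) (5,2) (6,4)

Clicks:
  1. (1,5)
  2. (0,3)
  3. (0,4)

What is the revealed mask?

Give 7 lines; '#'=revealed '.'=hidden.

Click 1 (1,5) count=0: revealed 23 new [(0,3) (0,4) (0,5) (0,6) (1,3) (1,4) (1,5) (1,6) (2,3) (2,4) (2,5) (2,6) (3,4) (3,5) (3,6) (4,4) (4,5) (4,6) (5,4) (5,5) (5,6) (6,5) (6,6)] -> total=23
Click 2 (0,3) count=1: revealed 0 new [(none)] -> total=23
Click 3 (0,4) count=0: revealed 0 new [(none)] -> total=23

Answer: ...####
...####
...####
....###
....###
....###
.....##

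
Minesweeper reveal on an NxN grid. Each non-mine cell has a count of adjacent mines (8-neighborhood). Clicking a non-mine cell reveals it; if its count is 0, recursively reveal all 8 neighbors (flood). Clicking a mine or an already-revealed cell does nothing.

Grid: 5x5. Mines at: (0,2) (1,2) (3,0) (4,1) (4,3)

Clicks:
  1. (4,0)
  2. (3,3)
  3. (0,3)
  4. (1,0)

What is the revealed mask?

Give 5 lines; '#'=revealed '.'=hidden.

Answer: ##.#.
##...
##...
...#.
#....

Derivation:
Click 1 (4,0) count=2: revealed 1 new [(4,0)] -> total=1
Click 2 (3,3) count=1: revealed 1 new [(3,3)] -> total=2
Click 3 (0,3) count=2: revealed 1 new [(0,3)] -> total=3
Click 4 (1,0) count=0: revealed 6 new [(0,0) (0,1) (1,0) (1,1) (2,0) (2,1)] -> total=9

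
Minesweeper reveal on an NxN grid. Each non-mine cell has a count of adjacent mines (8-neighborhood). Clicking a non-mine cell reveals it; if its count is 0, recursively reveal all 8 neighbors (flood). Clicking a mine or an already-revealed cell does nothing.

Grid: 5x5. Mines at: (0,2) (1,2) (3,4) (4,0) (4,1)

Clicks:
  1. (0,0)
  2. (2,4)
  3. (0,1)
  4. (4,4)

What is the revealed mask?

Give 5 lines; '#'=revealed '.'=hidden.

Answer: ##...
##...
##..#
##...
....#

Derivation:
Click 1 (0,0) count=0: revealed 8 new [(0,0) (0,1) (1,0) (1,1) (2,0) (2,1) (3,0) (3,1)] -> total=8
Click 2 (2,4) count=1: revealed 1 new [(2,4)] -> total=9
Click 3 (0,1) count=2: revealed 0 new [(none)] -> total=9
Click 4 (4,4) count=1: revealed 1 new [(4,4)] -> total=10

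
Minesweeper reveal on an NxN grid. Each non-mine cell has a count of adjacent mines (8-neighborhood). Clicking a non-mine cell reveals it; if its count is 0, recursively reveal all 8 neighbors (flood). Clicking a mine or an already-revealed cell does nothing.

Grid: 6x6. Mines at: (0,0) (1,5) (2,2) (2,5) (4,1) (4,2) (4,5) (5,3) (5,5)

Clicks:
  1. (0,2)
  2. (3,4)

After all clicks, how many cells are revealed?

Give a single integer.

Click 1 (0,2) count=0: revealed 8 new [(0,1) (0,2) (0,3) (0,4) (1,1) (1,2) (1,3) (1,4)] -> total=8
Click 2 (3,4) count=2: revealed 1 new [(3,4)] -> total=9

Answer: 9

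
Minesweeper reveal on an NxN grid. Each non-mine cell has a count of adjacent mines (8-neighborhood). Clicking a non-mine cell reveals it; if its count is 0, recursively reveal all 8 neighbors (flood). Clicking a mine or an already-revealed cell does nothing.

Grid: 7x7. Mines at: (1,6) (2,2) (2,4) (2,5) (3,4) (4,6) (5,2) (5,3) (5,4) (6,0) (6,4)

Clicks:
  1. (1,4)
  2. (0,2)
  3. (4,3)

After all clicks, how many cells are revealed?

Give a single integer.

Answer: 21

Derivation:
Click 1 (1,4) count=2: revealed 1 new [(1,4)] -> total=1
Click 2 (0,2) count=0: revealed 19 new [(0,0) (0,1) (0,2) (0,3) (0,4) (0,5) (1,0) (1,1) (1,2) (1,3) (1,5) (2,0) (2,1) (3,0) (3,1) (4,0) (4,1) (5,0) (5,1)] -> total=20
Click 3 (4,3) count=4: revealed 1 new [(4,3)] -> total=21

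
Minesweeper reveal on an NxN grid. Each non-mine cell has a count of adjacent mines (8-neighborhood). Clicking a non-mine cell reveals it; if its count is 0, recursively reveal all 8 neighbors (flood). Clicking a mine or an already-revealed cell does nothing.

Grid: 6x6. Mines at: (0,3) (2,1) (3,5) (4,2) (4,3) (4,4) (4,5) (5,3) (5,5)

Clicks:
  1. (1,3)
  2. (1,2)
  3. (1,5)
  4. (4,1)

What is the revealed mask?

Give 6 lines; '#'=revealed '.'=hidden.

Click 1 (1,3) count=1: revealed 1 new [(1,3)] -> total=1
Click 2 (1,2) count=2: revealed 1 new [(1,2)] -> total=2
Click 3 (1,5) count=0: revealed 6 new [(0,4) (0,5) (1,4) (1,5) (2,4) (2,5)] -> total=8
Click 4 (4,1) count=1: revealed 1 new [(4,1)] -> total=9

Answer: ....##
..####
....##
......
.#....
......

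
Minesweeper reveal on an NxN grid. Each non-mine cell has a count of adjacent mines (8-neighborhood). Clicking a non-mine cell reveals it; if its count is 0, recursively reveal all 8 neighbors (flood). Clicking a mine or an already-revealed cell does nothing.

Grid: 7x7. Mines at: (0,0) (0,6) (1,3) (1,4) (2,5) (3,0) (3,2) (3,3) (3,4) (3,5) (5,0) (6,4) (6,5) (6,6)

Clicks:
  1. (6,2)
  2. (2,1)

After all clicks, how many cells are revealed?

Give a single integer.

Click 1 (6,2) count=0: revealed 9 new [(4,1) (4,2) (4,3) (5,1) (5,2) (5,3) (6,1) (6,2) (6,3)] -> total=9
Click 2 (2,1) count=2: revealed 1 new [(2,1)] -> total=10

Answer: 10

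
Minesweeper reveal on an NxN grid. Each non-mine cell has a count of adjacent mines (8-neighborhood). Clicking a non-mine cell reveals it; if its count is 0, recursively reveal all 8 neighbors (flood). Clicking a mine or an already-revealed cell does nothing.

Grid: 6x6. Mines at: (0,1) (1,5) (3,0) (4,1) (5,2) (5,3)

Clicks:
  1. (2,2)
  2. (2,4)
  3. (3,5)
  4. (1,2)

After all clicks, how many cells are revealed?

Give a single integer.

Answer: 23

Derivation:
Click 1 (2,2) count=0: revealed 23 new [(0,2) (0,3) (0,4) (1,1) (1,2) (1,3) (1,4) (2,1) (2,2) (2,3) (2,4) (2,5) (3,1) (3,2) (3,3) (3,4) (3,5) (4,2) (4,3) (4,4) (4,5) (5,4) (5,5)] -> total=23
Click 2 (2,4) count=1: revealed 0 new [(none)] -> total=23
Click 3 (3,5) count=0: revealed 0 new [(none)] -> total=23
Click 4 (1,2) count=1: revealed 0 new [(none)] -> total=23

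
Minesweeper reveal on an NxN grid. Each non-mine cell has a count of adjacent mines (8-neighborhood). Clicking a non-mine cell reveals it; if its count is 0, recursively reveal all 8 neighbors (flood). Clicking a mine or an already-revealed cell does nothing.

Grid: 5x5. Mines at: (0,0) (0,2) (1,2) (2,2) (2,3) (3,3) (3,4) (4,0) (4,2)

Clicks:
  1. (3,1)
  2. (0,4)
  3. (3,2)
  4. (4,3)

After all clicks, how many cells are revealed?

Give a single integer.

Answer: 7

Derivation:
Click 1 (3,1) count=3: revealed 1 new [(3,1)] -> total=1
Click 2 (0,4) count=0: revealed 4 new [(0,3) (0,4) (1,3) (1,4)] -> total=5
Click 3 (3,2) count=4: revealed 1 new [(3,2)] -> total=6
Click 4 (4,3) count=3: revealed 1 new [(4,3)] -> total=7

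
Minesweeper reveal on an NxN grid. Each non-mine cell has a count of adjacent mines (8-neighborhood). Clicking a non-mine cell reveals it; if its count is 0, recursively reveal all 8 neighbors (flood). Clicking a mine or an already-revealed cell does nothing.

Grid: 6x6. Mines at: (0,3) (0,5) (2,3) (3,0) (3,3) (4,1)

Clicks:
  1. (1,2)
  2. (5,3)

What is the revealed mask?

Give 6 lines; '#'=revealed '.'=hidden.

Click 1 (1,2) count=2: revealed 1 new [(1,2)] -> total=1
Click 2 (5,3) count=0: revealed 14 new [(1,4) (1,5) (2,4) (2,5) (3,4) (3,5) (4,2) (4,3) (4,4) (4,5) (5,2) (5,3) (5,4) (5,5)] -> total=15

Answer: ......
..#.##
....##
....##
..####
..####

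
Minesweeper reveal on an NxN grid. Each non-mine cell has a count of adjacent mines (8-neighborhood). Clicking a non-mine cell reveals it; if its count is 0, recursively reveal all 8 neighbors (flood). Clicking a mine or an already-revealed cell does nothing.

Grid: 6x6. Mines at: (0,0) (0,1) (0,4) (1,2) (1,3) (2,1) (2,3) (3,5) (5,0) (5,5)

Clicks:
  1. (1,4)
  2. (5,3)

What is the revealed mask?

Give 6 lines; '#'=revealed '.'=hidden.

Answer: ......
....#.
......
.####.
.####.
.####.

Derivation:
Click 1 (1,4) count=3: revealed 1 new [(1,4)] -> total=1
Click 2 (5,3) count=0: revealed 12 new [(3,1) (3,2) (3,3) (3,4) (4,1) (4,2) (4,3) (4,4) (5,1) (5,2) (5,3) (5,4)] -> total=13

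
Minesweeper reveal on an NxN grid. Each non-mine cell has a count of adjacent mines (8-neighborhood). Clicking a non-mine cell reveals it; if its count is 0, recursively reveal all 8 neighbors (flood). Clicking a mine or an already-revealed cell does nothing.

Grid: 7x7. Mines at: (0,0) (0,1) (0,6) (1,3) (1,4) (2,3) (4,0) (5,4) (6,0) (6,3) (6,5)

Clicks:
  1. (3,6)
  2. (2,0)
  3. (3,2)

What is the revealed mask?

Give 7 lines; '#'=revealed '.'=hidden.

Click 1 (3,6) count=0: revealed 13 new [(1,5) (1,6) (2,4) (2,5) (2,6) (3,4) (3,5) (3,6) (4,4) (4,5) (4,6) (5,5) (5,6)] -> total=13
Click 2 (2,0) count=0: revealed 9 new [(1,0) (1,1) (1,2) (2,0) (2,1) (2,2) (3,0) (3,1) (3,2)] -> total=22
Click 3 (3,2) count=1: revealed 0 new [(none)] -> total=22

Answer: .......
###..##
###.###
###.###
....###
.....##
.......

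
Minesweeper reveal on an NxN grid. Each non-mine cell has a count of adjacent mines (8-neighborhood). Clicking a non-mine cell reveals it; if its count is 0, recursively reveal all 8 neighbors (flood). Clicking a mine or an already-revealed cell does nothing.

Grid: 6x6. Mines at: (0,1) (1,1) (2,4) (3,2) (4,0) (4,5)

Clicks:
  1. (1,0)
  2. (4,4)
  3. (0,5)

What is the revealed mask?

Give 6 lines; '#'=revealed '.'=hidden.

Click 1 (1,0) count=2: revealed 1 new [(1,0)] -> total=1
Click 2 (4,4) count=1: revealed 1 new [(4,4)] -> total=2
Click 3 (0,5) count=0: revealed 8 new [(0,2) (0,3) (0,4) (0,5) (1,2) (1,3) (1,4) (1,5)] -> total=10

Answer: ..####
#.####
......
......
....#.
......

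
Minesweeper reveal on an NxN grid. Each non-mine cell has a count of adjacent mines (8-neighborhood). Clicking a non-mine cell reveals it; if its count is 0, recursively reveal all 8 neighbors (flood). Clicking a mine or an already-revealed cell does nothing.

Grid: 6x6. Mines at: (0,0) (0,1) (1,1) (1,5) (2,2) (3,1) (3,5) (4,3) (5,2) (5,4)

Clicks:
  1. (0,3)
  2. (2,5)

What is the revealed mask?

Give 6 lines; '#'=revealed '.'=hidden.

Click 1 (0,3) count=0: revealed 6 new [(0,2) (0,3) (0,4) (1,2) (1,3) (1,4)] -> total=6
Click 2 (2,5) count=2: revealed 1 new [(2,5)] -> total=7

Answer: ..###.
..###.
.....#
......
......
......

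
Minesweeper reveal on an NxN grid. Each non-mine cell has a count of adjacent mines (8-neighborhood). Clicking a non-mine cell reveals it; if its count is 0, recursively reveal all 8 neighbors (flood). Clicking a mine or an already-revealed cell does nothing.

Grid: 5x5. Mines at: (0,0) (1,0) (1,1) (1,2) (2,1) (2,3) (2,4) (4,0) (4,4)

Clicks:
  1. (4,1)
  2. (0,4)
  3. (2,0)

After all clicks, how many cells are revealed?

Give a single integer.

Click 1 (4,1) count=1: revealed 1 new [(4,1)] -> total=1
Click 2 (0,4) count=0: revealed 4 new [(0,3) (0,4) (1,3) (1,4)] -> total=5
Click 3 (2,0) count=3: revealed 1 new [(2,0)] -> total=6

Answer: 6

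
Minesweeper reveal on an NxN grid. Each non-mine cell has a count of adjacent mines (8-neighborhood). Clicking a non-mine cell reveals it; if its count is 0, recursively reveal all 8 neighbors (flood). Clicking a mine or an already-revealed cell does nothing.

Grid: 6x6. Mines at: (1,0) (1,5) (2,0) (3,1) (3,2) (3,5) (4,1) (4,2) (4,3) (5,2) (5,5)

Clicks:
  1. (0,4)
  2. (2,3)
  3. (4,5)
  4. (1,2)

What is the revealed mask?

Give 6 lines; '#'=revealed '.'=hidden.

Click 1 (0,4) count=1: revealed 1 new [(0,4)] -> total=1
Click 2 (2,3) count=1: revealed 1 new [(2,3)] -> total=2
Click 3 (4,5) count=2: revealed 1 new [(4,5)] -> total=3
Click 4 (1,2) count=0: revealed 10 new [(0,1) (0,2) (0,3) (1,1) (1,2) (1,3) (1,4) (2,1) (2,2) (2,4)] -> total=13

Answer: .####.
.####.
.####.
......
.....#
......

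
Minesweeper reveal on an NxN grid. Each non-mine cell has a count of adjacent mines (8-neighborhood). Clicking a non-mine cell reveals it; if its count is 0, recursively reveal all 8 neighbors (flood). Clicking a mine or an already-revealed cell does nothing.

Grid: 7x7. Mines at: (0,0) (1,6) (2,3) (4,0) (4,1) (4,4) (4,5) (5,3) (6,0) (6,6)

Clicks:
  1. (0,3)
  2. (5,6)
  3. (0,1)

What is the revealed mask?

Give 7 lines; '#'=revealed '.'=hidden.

Answer: .#####.
.#####.
.......
.......
.......
......#
.......

Derivation:
Click 1 (0,3) count=0: revealed 10 new [(0,1) (0,2) (0,3) (0,4) (0,5) (1,1) (1,2) (1,3) (1,4) (1,5)] -> total=10
Click 2 (5,6) count=2: revealed 1 new [(5,6)] -> total=11
Click 3 (0,1) count=1: revealed 0 new [(none)] -> total=11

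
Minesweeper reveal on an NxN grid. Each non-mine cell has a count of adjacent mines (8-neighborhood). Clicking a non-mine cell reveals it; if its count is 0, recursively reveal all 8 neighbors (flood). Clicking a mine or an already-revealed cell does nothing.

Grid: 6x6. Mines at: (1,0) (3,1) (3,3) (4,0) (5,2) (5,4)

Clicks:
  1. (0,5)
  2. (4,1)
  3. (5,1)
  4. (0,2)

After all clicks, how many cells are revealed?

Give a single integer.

Click 1 (0,5) count=0: revealed 19 new [(0,1) (0,2) (0,3) (0,4) (0,5) (1,1) (1,2) (1,3) (1,4) (1,5) (2,1) (2,2) (2,3) (2,4) (2,5) (3,4) (3,5) (4,4) (4,5)] -> total=19
Click 2 (4,1) count=3: revealed 1 new [(4,1)] -> total=20
Click 3 (5,1) count=2: revealed 1 new [(5,1)] -> total=21
Click 4 (0,2) count=0: revealed 0 new [(none)] -> total=21

Answer: 21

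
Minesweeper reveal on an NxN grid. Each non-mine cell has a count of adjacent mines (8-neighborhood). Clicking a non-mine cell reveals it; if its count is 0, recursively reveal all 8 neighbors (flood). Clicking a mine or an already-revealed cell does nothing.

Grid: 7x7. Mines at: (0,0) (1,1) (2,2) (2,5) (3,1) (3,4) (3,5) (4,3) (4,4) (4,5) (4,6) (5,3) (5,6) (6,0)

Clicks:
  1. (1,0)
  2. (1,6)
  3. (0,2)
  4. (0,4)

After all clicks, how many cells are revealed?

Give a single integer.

Click 1 (1,0) count=2: revealed 1 new [(1,0)] -> total=1
Click 2 (1,6) count=1: revealed 1 new [(1,6)] -> total=2
Click 3 (0,2) count=1: revealed 1 new [(0,2)] -> total=3
Click 4 (0,4) count=0: revealed 8 new [(0,3) (0,4) (0,5) (0,6) (1,2) (1,3) (1,4) (1,5)] -> total=11

Answer: 11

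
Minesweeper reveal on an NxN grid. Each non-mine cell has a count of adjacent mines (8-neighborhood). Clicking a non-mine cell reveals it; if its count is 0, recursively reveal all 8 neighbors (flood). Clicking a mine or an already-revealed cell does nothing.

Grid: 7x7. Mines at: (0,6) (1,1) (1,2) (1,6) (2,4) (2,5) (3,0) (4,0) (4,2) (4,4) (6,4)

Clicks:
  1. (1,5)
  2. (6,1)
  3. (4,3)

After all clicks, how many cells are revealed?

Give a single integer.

Answer: 10

Derivation:
Click 1 (1,5) count=4: revealed 1 new [(1,5)] -> total=1
Click 2 (6,1) count=0: revealed 8 new [(5,0) (5,1) (5,2) (5,3) (6,0) (6,1) (6,2) (6,3)] -> total=9
Click 3 (4,3) count=2: revealed 1 new [(4,3)] -> total=10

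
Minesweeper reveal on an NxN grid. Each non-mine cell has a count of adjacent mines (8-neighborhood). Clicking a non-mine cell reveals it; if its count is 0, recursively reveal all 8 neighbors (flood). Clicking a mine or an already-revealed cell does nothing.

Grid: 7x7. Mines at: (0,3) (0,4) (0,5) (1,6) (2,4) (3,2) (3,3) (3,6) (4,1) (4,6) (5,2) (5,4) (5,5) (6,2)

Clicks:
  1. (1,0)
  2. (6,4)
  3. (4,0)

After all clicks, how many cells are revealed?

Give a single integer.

Answer: 13

Derivation:
Click 1 (1,0) count=0: revealed 11 new [(0,0) (0,1) (0,2) (1,0) (1,1) (1,2) (2,0) (2,1) (2,2) (3,0) (3,1)] -> total=11
Click 2 (6,4) count=2: revealed 1 new [(6,4)] -> total=12
Click 3 (4,0) count=1: revealed 1 new [(4,0)] -> total=13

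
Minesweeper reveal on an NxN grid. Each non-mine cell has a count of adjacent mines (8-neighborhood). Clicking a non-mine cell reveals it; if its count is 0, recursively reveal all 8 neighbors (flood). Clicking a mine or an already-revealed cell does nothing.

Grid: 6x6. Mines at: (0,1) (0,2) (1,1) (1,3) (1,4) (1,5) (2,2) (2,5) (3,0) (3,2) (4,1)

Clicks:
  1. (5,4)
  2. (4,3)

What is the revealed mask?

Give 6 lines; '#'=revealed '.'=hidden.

Answer: ......
......
......
...###
..####
..####

Derivation:
Click 1 (5,4) count=0: revealed 11 new [(3,3) (3,4) (3,5) (4,2) (4,3) (4,4) (4,5) (5,2) (5,3) (5,4) (5,5)] -> total=11
Click 2 (4,3) count=1: revealed 0 new [(none)] -> total=11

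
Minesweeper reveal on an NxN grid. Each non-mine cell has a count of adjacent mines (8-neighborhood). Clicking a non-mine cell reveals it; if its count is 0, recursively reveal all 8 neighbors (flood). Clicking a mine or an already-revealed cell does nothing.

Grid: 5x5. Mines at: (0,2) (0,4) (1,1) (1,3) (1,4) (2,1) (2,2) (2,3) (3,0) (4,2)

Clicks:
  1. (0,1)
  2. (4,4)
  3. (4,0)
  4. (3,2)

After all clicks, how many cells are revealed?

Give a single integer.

Answer: 7

Derivation:
Click 1 (0,1) count=2: revealed 1 new [(0,1)] -> total=1
Click 2 (4,4) count=0: revealed 4 new [(3,3) (3,4) (4,3) (4,4)] -> total=5
Click 3 (4,0) count=1: revealed 1 new [(4,0)] -> total=6
Click 4 (3,2) count=4: revealed 1 new [(3,2)] -> total=7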